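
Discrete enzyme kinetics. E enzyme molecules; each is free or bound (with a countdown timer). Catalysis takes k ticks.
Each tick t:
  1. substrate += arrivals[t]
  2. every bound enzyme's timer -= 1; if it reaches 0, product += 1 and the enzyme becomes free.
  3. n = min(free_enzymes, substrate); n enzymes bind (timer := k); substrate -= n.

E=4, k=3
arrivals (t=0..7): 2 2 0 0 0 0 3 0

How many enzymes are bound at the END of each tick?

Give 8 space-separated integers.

t=0: arr=2 -> substrate=0 bound=2 product=0
t=1: arr=2 -> substrate=0 bound=4 product=0
t=2: arr=0 -> substrate=0 bound=4 product=0
t=3: arr=0 -> substrate=0 bound=2 product=2
t=4: arr=0 -> substrate=0 bound=0 product=4
t=5: arr=0 -> substrate=0 bound=0 product=4
t=6: arr=3 -> substrate=0 bound=3 product=4
t=7: arr=0 -> substrate=0 bound=3 product=4

Answer: 2 4 4 2 0 0 3 3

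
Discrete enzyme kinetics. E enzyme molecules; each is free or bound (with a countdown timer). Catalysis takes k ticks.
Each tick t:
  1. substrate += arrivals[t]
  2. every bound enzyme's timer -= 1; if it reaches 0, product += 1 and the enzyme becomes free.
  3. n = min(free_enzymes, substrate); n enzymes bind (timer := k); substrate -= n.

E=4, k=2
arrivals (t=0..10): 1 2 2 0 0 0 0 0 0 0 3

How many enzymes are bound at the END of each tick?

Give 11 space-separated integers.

t=0: arr=1 -> substrate=0 bound=1 product=0
t=1: arr=2 -> substrate=0 bound=3 product=0
t=2: arr=2 -> substrate=0 bound=4 product=1
t=3: arr=0 -> substrate=0 bound=2 product=3
t=4: arr=0 -> substrate=0 bound=0 product=5
t=5: arr=0 -> substrate=0 bound=0 product=5
t=6: arr=0 -> substrate=0 bound=0 product=5
t=7: arr=0 -> substrate=0 bound=0 product=5
t=8: arr=0 -> substrate=0 bound=0 product=5
t=9: arr=0 -> substrate=0 bound=0 product=5
t=10: arr=3 -> substrate=0 bound=3 product=5

Answer: 1 3 4 2 0 0 0 0 0 0 3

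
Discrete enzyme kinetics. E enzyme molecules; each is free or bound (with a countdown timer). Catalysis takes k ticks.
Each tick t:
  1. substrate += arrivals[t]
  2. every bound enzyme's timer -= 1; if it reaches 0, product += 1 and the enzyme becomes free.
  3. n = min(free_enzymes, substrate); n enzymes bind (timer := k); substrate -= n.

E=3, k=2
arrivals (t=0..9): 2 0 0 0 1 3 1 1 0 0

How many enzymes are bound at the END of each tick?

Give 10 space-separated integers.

t=0: arr=2 -> substrate=0 bound=2 product=0
t=1: arr=0 -> substrate=0 bound=2 product=0
t=2: arr=0 -> substrate=0 bound=0 product=2
t=3: arr=0 -> substrate=0 bound=0 product=2
t=4: arr=1 -> substrate=0 bound=1 product=2
t=5: arr=3 -> substrate=1 bound=3 product=2
t=6: arr=1 -> substrate=1 bound=3 product=3
t=7: arr=1 -> substrate=0 bound=3 product=5
t=8: arr=0 -> substrate=0 bound=2 product=6
t=9: arr=0 -> substrate=0 bound=0 product=8

Answer: 2 2 0 0 1 3 3 3 2 0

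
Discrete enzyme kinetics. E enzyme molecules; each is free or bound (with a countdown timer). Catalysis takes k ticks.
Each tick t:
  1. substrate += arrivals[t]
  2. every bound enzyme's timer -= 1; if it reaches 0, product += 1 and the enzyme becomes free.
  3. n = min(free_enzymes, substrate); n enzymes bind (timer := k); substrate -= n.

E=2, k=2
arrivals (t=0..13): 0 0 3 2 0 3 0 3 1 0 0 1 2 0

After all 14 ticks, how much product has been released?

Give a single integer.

Answer: 10

Derivation:
t=0: arr=0 -> substrate=0 bound=0 product=0
t=1: arr=0 -> substrate=0 bound=0 product=0
t=2: arr=3 -> substrate=1 bound=2 product=0
t=3: arr=2 -> substrate=3 bound=2 product=0
t=4: arr=0 -> substrate=1 bound=2 product=2
t=5: arr=3 -> substrate=4 bound=2 product=2
t=6: arr=0 -> substrate=2 bound=2 product=4
t=7: arr=3 -> substrate=5 bound=2 product=4
t=8: arr=1 -> substrate=4 bound=2 product=6
t=9: arr=0 -> substrate=4 bound=2 product=6
t=10: arr=0 -> substrate=2 bound=2 product=8
t=11: arr=1 -> substrate=3 bound=2 product=8
t=12: arr=2 -> substrate=3 bound=2 product=10
t=13: arr=0 -> substrate=3 bound=2 product=10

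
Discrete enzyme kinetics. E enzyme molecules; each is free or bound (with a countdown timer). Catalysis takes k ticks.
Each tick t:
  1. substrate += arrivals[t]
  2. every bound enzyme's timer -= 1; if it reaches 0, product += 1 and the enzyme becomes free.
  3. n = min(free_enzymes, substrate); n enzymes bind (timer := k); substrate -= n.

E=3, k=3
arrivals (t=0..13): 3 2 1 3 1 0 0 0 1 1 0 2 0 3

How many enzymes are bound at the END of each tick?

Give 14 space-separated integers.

t=0: arr=3 -> substrate=0 bound=3 product=0
t=1: arr=2 -> substrate=2 bound=3 product=0
t=2: arr=1 -> substrate=3 bound=3 product=0
t=3: arr=3 -> substrate=3 bound=3 product=3
t=4: arr=1 -> substrate=4 bound=3 product=3
t=5: arr=0 -> substrate=4 bound=3 product=3
t=6: arr=0 -> substrate=1 bound=3 product=6
t=7: arr=0 -> substrate=1 bound=3 product=6
t=8: arr=1 -> substrate=2 bound=3 product=6
t=9: arr=1 -> substrate=0 bound=3 product=9
t=10: arr=0 -> substrate=0 bound=3 product=9
t=11: arr=2 -> substrate=2 bound=3 product=9
t=12: arr=0 -> substrate=0 bound=2 product=12
t=13: arr=3 -> substrate=2 bound=3 product=12

Answer: 3 3 3 3 3 3 3 3 3 3 3 3 2 3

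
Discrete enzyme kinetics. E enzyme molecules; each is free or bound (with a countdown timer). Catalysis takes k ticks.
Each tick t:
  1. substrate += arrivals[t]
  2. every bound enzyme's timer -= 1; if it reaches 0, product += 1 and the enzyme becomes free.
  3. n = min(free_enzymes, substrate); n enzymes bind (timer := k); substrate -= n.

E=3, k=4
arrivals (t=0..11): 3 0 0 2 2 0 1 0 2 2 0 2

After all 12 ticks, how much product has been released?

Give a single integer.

t=0: arr=3 -> substrate=0 bound=3 product=0
t=1: arr=0 -> substrate=0 bound=3 product=0
t=2: arr=0 -> substrate=0 bound=3 product=0
t=3: arr=2 -> substrate=2 bound=3 product=0
t=4: arr=2 -> substrate=1 bound=3 product=3
t=5: arr=0 -> substrate=1 bound=3 product=3
t=6: arr=1 -> substrate=2 bound=3 product=3
t=7: arr=0 -> substrate=2 bound=3 product=3
t=8: arr=2 -> substrate=1 bound=3 product=6
t=9: arr=2 -> substrate=3 bound=3 product=6
t=10: arr=0 -> substrate=3 bound=3 product=6
t=11: arr=2 -> substrate=5 bound=3 product=6

Answer: 6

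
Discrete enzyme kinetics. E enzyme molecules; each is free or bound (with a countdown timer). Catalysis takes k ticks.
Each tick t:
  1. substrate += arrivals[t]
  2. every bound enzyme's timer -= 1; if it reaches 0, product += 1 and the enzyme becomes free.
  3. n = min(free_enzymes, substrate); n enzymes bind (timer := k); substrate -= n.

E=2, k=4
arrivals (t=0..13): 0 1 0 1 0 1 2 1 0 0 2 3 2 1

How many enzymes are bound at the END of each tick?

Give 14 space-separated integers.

t=0: arr=0 -> substrate=0 bound=0 product=0
t=1: arr=1 -> substrate=0 bound=1 product=0
t=2: arr=0 -> substrate=0 bound=1 product=0
t=3: arr=1 -> substrate=0 bound=2 product=0
t=4: arr=0 -> substrate=0 bound=2 product=0
t=5: arr=1 -> substrate=0 bound=2 product=1
t=6: arr=2 -> substrate=2 bound=2 product=1
t=7: arr=1 -> substrate=2 bound=2 product=2
t=8: arr=0 -> substrate=2 bound=2 product=2
t=9: arr=0 -> substrate=1 bound=2 product=3
t=10: arr=2 -> substrate=3 bound=2 product=3
t=11: arr=3 -> substrate=5 bound=2 product=4
t=12: arr=2 -> substrate=7 bound=2 product=4
t=13: arr=1 -> substrate=7 bound=2 product=5

Answer: 0 1 1 2 2 2 2 2 2 2 2 2 2 2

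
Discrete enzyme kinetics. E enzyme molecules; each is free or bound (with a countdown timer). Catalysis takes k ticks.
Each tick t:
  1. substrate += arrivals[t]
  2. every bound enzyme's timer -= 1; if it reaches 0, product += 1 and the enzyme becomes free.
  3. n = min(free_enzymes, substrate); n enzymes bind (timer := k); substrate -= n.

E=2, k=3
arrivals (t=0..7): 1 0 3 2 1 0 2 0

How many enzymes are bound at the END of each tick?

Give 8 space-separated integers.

Answer: 1 1 2 2 2 2 2 2

Derivation:
t=0: arr=1 -> substrate=0 bound=1 product=0
t=1: arr=0 -> substrate=0 bound=1 product=0
t=2: arr=3 -> substrate=2 bound=2 product=0
t=3: arr=2 -> substrate=3 bound=2 product=1
t=4: arr=1 -> substrate=4 bound=2 product=1
t=5: arr=0 -> substrate=3 bound=2 product=2
t=6: arr=2 -> substrate=4 bound=2 product=3
t=7: arr=0 -> substrate=4 bound=2 product=3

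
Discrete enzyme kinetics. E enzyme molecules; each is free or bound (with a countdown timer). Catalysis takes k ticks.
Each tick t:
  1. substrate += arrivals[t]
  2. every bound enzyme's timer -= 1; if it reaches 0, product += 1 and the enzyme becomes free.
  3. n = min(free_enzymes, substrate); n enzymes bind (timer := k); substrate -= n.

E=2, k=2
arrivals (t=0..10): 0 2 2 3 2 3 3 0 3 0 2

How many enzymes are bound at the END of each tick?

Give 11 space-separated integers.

Answer: 0 2 2 2 2 2 2 2 2 2 2

Derivation:
t=0: arr=0 -> substrate=0 bound=0 product=0
t=1: arr=2 -> substrate=0 bound=2 product=0
t=2: arr=2 -> substrate=2 bound=2 product=0
t=3: arr=3 -> substrate=3 bound=2 product=2
t=4: arr=2 -> substrate=5 bound=2 product=2
t=5: arr=3 -> substrate=6 bound=2 product=4
t=6: arr=3 -> substrate=9 bound=2 product=4
t=7: arr=0 -> substrate=7 bound=2 product=6
t=8: arr=3 -> substrate=10 bound=2 product=6
t=9: arr=0 -> substrate=8 bound=2 product=8
t=10: arr=2 -> substrate=10 bound=2 product=8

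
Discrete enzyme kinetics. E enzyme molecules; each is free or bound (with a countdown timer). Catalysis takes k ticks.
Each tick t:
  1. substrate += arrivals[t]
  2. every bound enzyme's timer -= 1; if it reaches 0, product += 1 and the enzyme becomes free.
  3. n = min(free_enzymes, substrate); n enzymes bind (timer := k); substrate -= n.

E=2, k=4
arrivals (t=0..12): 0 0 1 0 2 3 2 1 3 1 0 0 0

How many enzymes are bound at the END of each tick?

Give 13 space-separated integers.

t=0: arr=0 -> substrate=0 bound=0 product=0
t=1: arr=0 -> substrate=0 bound=0 product=0
t=2: arr=1 -> substrate=0 bound=1 product=0
t=3: arr=0 -> substrate=0 bound=1 product=0
t=4: arr=2 -> substrate=1 bound=2 product=0
t=5: arr=3 -> substrate=4 bound=2 product=0
t=6: arr=2 -> substrate=5 bound=2 product=1
t=7: arr=1 -> substrate=6 bound=2 product=1
t=8: arr=3 -> substrate=8 bound=2 product=2
t=9: arr=1 -> substrate=9 bound=2 product=2
t=10: arr=0 -> substrate=8 bound=2 product=3
t=11: arr=0 -> substrate=8 bound=2 product=3
t=12: arr=0 -> substrate=7 bound=2 product=4

Answer: 0 0 1 1 2 2 2 2 2 2 2 2 2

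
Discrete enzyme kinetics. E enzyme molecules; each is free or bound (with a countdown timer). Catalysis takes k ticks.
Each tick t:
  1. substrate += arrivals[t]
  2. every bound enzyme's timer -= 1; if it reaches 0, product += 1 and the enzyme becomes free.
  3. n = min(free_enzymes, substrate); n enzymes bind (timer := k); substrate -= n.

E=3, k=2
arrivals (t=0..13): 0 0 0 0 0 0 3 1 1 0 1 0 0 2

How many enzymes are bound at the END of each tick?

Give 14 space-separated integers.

Answer: 0 0 0 0 0 0 3 3 2 2 1 1 0 2

Derivation:
t=0: arr=0 -> substrate=0 bound=0 product=0
t=1: arr=0 -> substrate=0 bound=0 product=0
t=2: arr=0 -> substrate=0 bound=0 product=0
t=3: arr=0 -> substrate=0 bound=0 product=0
t=4: arr=0 -> substrate=0 bound=0 product=0
t=5: arr=0 -> substrate=0 bound=0 product=0
t=6: arr=3 -> substrate=0 bound=3 product=0
t=7: arr=1 -> substrate=1 bound=3 product=0
t=8: arr=1 -> substrate=0 bound=2 product=3
t=9: arr=0 -> substrate=0 bound=2 product=3
t=10: arr=1 -> substrate=0 bound=1 product=5
t=11: arr=0 -> substrate=0 bound=1 product=5
t=12: arr=0 -> substrate=0 bound=0 product=6
t=13: arr=2 -> substrate=0 bound=2 product=6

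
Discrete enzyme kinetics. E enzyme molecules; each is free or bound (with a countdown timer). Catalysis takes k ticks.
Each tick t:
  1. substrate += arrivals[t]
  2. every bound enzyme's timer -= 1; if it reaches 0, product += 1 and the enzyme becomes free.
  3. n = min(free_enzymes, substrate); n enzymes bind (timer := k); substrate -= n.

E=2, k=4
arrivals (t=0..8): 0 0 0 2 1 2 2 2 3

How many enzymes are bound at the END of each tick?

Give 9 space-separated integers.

Answer: 0 0 0 2 2 2 2 2 2

Derivation:
t=0: arr=0 -> substrate=0 bound=0 product=0
t=1: arr=0 -> substrate=0 bound=0 product=0
t=2: arr=0 -> substrate=0 bound=0 product=0
t=3: arr=2 -> substrate=0 bound=2 product=0
t=4: arr=1 -> substrate=1 bound=2 product=0
t=5: arr=2 -> substrate=3 bound=2 product=0
t=6: arr=2 -> substrate=5 bound=2 product=0
t=7: arr=2 -> substrate=5 bound=2 product=2
t=8: arr=3 -> substrate=8 bound=2 product=2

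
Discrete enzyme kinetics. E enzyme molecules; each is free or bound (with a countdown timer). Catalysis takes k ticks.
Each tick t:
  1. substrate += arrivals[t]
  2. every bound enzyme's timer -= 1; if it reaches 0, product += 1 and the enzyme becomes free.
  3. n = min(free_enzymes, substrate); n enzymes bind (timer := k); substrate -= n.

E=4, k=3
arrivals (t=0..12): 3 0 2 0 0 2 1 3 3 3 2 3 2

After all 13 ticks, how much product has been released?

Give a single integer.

Answer: 12

Derivation:
t=0: arr=3 -> substrate=0 bound=3 product=0
t=1: arr=0 -> substrate=0 bound=3 product=0
t=2: arr=2 -> substrate=1 bound=4 product=0
t=3: arr=0 -> substrate=0 bound=2 product=3
t=4: arr=0 -> substrate=0 bound=2 product=3
t=5: arr=2 -> substrate=0 bound=3 product=4
t=6: arr=1 -> substrate=0 bound=3 product=5
t=7: arr=3 -> substrate=2 bound=4 product=5
t=8: arr=3 -> substrate=3 bound=4 product=7
t=9: arr=3 -> substrate=5 bound=4 product=8
t=10: arr=2 -> substrate=6 bound=4 product=9
t=11: arr=3 -> substrate=7 bound=4 product=11
t=12: arr=2 -> substrate=8 bound=4 product=12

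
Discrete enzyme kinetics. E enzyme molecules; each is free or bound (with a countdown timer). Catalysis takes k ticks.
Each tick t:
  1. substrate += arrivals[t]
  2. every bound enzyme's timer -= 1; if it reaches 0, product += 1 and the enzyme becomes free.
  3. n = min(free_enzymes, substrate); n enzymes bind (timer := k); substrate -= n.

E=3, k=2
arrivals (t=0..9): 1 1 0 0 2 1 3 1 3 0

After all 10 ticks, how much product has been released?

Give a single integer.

Answer: 8

Derivation:
t=0: arr=1 -> substrate=0 bound=1 product=0
t=1: arr=1 -> substrate=0 bound=2 product=0
t=2: arr=0 -> substrate=0 bound=1 product=1
t=3: arr=0 -> substrate=0 bound=0 product=2
t=4: arr=2 -> substrate=0 bound=2 product=2
t=5: arr=1 -> substrate=0 bound=3 product=2
t=6: arr=3 -> substrate=1 bound=3 product=4
t=7: arr=1 -> substrate=1 bound=3 product=5
t=8: arr=3 -> substrate=2 bound=3 product=7
t=9: arr=0 -> substrate=1 bound=3 product=8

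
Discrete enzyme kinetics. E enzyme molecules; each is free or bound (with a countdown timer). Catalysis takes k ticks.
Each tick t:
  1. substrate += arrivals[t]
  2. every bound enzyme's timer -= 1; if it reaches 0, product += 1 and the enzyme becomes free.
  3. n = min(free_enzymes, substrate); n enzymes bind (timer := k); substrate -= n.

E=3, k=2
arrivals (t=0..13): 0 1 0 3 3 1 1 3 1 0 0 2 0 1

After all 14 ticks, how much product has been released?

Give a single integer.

Answer: 15

Derivation:
t=0: arr=0 -> substrate=0 bound=0 product=0
t=1: arr=1 -> substrate=0 bound=1 product=0
t=2: arr=0 -> substrate=0 bound=1 product=0
t=3: arr=3 -> substrate=0 bound=3 product=1
t=4: arr=3 -> substrate=3 bound=3 product=1
t=5: arr=1 -> substrate=1 bound=3 product=4
t=6: arr=1 -> substrate=2 bound=3 product=4
t=7: arr=3 -> substrate=2 bound=3 product=7
t=8: arr=1 -> substrate=3 bound=3 product=7
t=9: arr=0 -> substrate=0 bound=3 product=10
t=10: arr=0 -> substrate=0 bound=3 product=10
t=11: arr=2 -> substrate=0 bound=2 product=13
t=12: arr=0 -> substrate=0 bound=2 product=13
t=13: arr=1 -> substrate=0 bound=1 product=15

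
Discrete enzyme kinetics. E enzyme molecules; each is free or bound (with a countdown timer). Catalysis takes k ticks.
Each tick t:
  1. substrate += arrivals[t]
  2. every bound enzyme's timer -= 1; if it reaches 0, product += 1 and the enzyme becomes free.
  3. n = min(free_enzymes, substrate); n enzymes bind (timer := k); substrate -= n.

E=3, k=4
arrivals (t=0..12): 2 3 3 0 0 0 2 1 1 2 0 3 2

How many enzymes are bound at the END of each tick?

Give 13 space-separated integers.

t=0: arr=2 -> substrate=0 bound=2 product=0
t=1: arr=3 -> substrate=2 bound=3 product=0
t=2: arr=3 -> substrate=5 bound=3 product=0
t=3: arr=0 -> substrate=5 bound=3 product=0
t=4: arr=0 -> substrate=3 bound=3 product=2
t=5: arr=0 -> substrate=2 bound=3 product=3
t=6: arr=2 -> substrate=4 bound=3 product=3
t=7: arr=1 -> substrate=5 bound=3 product=3
t=8: arr=1 -> substrate=4 bound=3 product=5
t=9: arr=2 -> substrate=5 bound=3 product=6
t=10: arr=0 -> substrate=5 bound=3 product=6
t=11: arr=3 -> substrate=8 bound=3 product=6
t=12: arr=2 -> substrate=8 bound=3 product=8

Answer: 2 3 3 3 3 3 3 3 3 3 3 3 3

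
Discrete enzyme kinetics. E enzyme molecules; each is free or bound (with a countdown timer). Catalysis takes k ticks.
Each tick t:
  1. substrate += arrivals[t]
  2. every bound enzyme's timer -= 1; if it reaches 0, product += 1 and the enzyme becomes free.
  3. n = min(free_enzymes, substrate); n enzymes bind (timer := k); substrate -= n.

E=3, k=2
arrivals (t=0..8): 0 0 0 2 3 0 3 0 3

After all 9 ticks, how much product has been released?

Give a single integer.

t=0: arr=0 -> substrate=0 bound=0 product=0
t=1: arr=0 -> substrate=0 bound=0 product=0
t=2: arr=0 -> substrate=0 bound=0 product=0
t=3: arr=2 -> substrate=0 bound=2 product=0
t=4: arr=3 -> substrate=2 bound=3 product=0
t=5: arr=0 -> substrate=0 bound=3 product=2
t=6: arr=3 -> substrate=2 bound=3 product=3
t=7: arr=0 -> substrate=0 bound=3 product=5
t=8: arr=3 -> substrate=2 bound=3 product=6

Answer: 6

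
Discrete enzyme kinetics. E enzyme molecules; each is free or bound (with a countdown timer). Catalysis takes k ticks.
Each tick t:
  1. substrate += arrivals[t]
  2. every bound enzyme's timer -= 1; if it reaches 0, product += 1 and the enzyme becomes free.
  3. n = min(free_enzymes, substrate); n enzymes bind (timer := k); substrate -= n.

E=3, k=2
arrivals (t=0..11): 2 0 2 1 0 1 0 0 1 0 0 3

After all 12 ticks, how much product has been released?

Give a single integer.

t=0: arr=2 -> substrate=0 bound=2 product=0
t=1: arr=0 -> substrate=0 bound=2 product=0
t=2: arr=2 -> substrate=0 bound=2 product=2
t=3: arr=1 -> substrate=0 bound=3 product=2
t=4: arr=0 -> substrate=0 bound=1 product=4
t=5: arr=1 -> substrate=0 bound=1 product=5
t=6: arr=0 -> substrate=0 bound=1 product=5
t=7: arr=0 -> substrate=0 bound=0 product=6
t=8: arr=1 -> substrate=0 bound=1 product=6
t=9: arr=0 -> substrate=0 bound=1 product=6
t=10: arr=0 -> substrate=0 bound=0 product=7
t=11: arr=3 -> substrate=0 bound=3 product=7

Answer: 7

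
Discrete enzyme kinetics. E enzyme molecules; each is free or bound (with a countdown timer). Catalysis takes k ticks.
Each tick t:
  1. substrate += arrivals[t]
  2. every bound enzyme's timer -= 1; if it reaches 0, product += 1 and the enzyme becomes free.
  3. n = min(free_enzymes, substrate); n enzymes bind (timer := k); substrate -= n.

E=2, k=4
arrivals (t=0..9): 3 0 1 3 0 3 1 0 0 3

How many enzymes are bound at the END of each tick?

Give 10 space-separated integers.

Answer: 2 2 2 2 2 2 2 2 2 2

Derivation:
t=0: arr=3 -> substrate=1 bound=2 product=0
t=1: arr=0 -> substrate=1 bound=2 product=0
t=2: arr=1 -> substrate=2 bound=2 product=0
t=3: arr=3 -> substrate=5 bound=2 product=0
t=4: arr=0 -> substrate=3 bound=2 product=2
t=5: arr=3 -> substrate=6 bound=2 product=2
t=6: arr=1 -> substrate=7 bound=2 product=2
t=7: arr=0 -> substrate=7 bound=2 product=2
t=8: arr=0 -> substrate=5 bound=2 product=4
t=9: arr=3 -> substrate=8 bound=2 product=4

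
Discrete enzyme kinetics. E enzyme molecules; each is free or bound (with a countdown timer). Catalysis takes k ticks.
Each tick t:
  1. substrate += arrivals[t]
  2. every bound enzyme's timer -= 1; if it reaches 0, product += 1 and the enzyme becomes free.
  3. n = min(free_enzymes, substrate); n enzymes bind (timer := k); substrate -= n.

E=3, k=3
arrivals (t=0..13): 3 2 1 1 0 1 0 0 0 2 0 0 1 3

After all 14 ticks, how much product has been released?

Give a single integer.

t=0: arr=3 -> substrate=0 bound=3 product=0
t=1: arr=2 -> substrate=2 bound=3 product=0
t=2: arr=1 -> substrate=3 bound=3 product=0
t=3: arr=1 -> substrate=1 bound=3 product=3
t=4: arr=0 -> substrate=1 bound=3 product=3
t=5: arr=1 -> substrate=2 bound=3 product=3
t=6: arr=0 -> substrate=0 bound=2 product=6
t=7: arr=0 -> substrate=0 bound=2 product=6
t=8: arr=0 -> substrate=0 bound=2 product=6
t=9: arr=2 -> substrate=0 bound=2 product=8
t=10: arr=0 -> substrate=0 bound=2 product=8
t=11: arr=0 -> substrate=0 bound=2 product=8
t=12: arr=1 -> substrate=0 bound=1 product=10
t=13: arr=3 -> substrate=1 bound=3 product=10

Answer: 10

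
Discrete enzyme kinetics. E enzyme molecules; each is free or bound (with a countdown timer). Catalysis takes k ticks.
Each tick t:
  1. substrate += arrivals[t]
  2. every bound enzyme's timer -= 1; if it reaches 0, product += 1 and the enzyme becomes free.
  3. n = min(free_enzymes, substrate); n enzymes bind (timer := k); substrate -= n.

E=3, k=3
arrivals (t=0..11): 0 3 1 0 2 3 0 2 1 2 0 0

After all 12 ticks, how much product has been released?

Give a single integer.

t=0: arr=0 -> substrate=0 bound=0 product=0
t=1: arr=3 -> substrate=0 bound=3 product=0
t=2: arr=1 -> substrate=1 bound=3 product=0
t=3: arr=0 -> substrate=1 bound=3 product=0
t=4: arr=2 -> substrate=0 bound=3 product=3
t=5: arr=3 -> substrate=3 bound=3 product=3
t=6: arr=0 -> substrate=3 bound=3 product=3
t=7: arr=2 -> substrate=2 bound=3 product=6
t=8: arr=1 -> substrate=3 bound=3 product=6
t=9: arr=2 -> substrate=5 bound=3 product=6
t=10: arr=0 -> substrate=2 bound=3 product=9
t=11: arr=0 -> substrate=2 bound=3 product=9

Answer: 9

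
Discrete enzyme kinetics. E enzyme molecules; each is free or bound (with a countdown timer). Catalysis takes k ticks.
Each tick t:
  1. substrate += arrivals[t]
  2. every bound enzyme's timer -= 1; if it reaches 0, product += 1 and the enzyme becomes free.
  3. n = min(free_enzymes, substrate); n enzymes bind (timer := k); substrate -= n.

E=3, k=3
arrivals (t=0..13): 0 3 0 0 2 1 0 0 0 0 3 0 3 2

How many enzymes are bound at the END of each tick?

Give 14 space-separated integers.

Answer: 0 3 3 3 2 3 3 1 0 0 3 3 3 3

Derivation:
t=0: arr=0 -> substrate=0 bound=0 product=0
t=1: arr=3 -> substrate=0 bound=3 product=0
t=2: arr=0 -> substrate=0 bound=3 product=0
t=3: arr=0 -> substrate=0 bound=3 product=0
t=4: arr=2 -> substrate=0 bound=2 product=3
t=5: arr=1 -> substrate=0 bound=3 product=3
t=6: arr=0 -> substrate=0 bound=3 product=3
t=7: arr=0 -> substrate=0 bound=1 product=5
t=8: arr=0 -> substrate=0 bound=0 product=6
t=9: arr=0 -> substrate=0 bound=0 product=6
t=10: arr=3 -> substrate=0 bound=3 product=6
t=11: arr=0 -> substrate=0 bound=3 product=6
t=12: arr=3 -> substrate=3 bound=3 product=6
t=13: arr=2 -> substrate=2 bound=3 product=9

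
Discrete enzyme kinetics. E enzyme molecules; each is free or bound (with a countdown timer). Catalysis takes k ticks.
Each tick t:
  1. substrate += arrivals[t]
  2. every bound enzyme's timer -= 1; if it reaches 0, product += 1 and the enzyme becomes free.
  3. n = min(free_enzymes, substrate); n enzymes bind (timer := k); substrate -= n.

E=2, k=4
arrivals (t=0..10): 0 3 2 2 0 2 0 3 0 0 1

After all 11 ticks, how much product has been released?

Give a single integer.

t=0: arr=0 -> substrate=0 bound=0 product=0
t=1: arr=3 -> substrate=1 bound=2 product=0
t=2: arr=2 -> substrate=3 bound=2 product=0
t=3: arr=2 -> substrate=5 bound=2 product=0
t=4: arr=0 -> substrate=5 bound=2 product=0
t=5: arr=2 -> substrate=5 bound=2 product=2
t=6: arr=0 -> substrate=5 bound=2 product=2
t=7: arr=3 -> substrate=8 bound=2 product=2
t=8: arr=0 -> substrate=8 bound=2 product=2
t=9: arr=0 -> substrate=6 bound=2 product=4
t=10: arr=1 -> substrate=7 bound=2 product=4

Answer: 4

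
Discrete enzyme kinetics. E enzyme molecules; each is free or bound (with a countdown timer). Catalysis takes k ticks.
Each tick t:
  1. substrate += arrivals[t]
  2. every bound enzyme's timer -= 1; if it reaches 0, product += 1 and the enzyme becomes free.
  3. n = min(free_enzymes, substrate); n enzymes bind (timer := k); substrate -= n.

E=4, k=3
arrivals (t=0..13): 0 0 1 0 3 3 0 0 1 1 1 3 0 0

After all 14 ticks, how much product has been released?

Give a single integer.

Answer: 10

Derivation:
t=0: arr=0 -> substrate=0 bound=0 product=0
t=1: arr=0 -> substrate=0 bound=0 product=0
t=2: arr=1 -> substrate=0 bound=1 product=0
t=3: arr=0 -> substrate=0 bound=1 product=0
t=4: arr=3 -> substrate=0 bound=4 product=0
t=5: arr=3 -> substrate=2 bound=4 product=1
t=6: arr=0 -> substrate=2 bound=4 product=1
t=7: arr=0 -> substrate=0 bound=3 product=4
t=8: arr=1 -> substrate=0 bound=3 product=5
t=9: arr=1 -> substrate=0 bound=4 product=5
t=10: arr=1 -> substrate=0 bound=3 product=7
t=11: arr=3 -> substrate=1 bound=4 product=8
t=12: arr=0 -> substrate=0 bound=4 product=9
t=13: arr=0 -> substrate=0 bound=3 product=10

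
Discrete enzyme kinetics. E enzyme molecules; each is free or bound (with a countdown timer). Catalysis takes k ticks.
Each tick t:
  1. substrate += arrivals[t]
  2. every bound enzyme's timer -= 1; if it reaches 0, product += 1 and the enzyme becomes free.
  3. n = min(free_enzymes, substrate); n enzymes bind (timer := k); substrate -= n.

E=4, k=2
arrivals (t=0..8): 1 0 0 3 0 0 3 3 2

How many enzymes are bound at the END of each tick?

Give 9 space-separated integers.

Answer: 1 1 0 3 3 0 3 4 4

Derivation:
t=0: arr=1 -> substrate=0 bound=1 product=0
t=1: arr=0 -> substrate=0 bound=1 product=0
t=2: arr=0 -> substrate=0 bound=0 product=1
t=3: arr=3 -> substrate=0 bound=3 product=1
t=4: arr=0 -> substrate=0 bound=3 product=1
t=5: arr=0 -> substrate=0 bound=0 product=4
t=6: arr=3 -> substrate=0 bound=3 product=4
t=7: arr=3 -> substrate=2 bound=4 product=4
t=8: arr=2 -> substrate=1 bound=4 product=7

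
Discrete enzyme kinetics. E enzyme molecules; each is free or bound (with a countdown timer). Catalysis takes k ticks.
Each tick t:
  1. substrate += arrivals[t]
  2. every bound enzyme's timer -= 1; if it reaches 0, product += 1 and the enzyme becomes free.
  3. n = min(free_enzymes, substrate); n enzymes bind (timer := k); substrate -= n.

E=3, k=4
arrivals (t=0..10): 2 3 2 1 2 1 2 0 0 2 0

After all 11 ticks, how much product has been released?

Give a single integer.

Answer: 6

Derivation:
t=0: arr=2 -> substrate=0 bound=2 product=0
t=1: arr=3 -> substrate=2 bound=3 product=0
t=2: arr=2 -> substrate=4 bound=3 product=0
t=3: arr=1 -> substrate=5 bound=3 product=0
t=4: arr=2 -> substrate=5 bound=3 product=2
t=5: arr=1 -> substrate=5 bound=3 product=3
t=6: arr=2 -> substrate=7 bound=3 product=3
t=7: arr=0 -> substrate=7 bound=3 product=3
t=8: arr=0 -> substrate=5 bound=3 product=5
t=9: arr=2 -> substrate=6 bound=3 product=6
t=10: arr=0 -> substrate=6 bound=3 product=6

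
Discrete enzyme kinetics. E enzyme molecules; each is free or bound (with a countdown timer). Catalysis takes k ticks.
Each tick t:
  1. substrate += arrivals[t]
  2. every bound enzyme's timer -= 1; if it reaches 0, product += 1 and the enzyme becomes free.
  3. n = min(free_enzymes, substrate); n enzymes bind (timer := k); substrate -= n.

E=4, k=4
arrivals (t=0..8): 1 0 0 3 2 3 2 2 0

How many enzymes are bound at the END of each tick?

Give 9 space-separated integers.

Answer: 1 1 1 4 4 4 4 4 4

Derivation:
t=0: arr=1 -> substrate=0 bound=1 product=0
t=1: arr=0 -> substrate=0 bound=1 product=0
t=2: arr=0 -> substrate=0 bound=1 product=0
t=3: arr=3 -> substrate=0 bound=4 product=0
t=4: arr=2 -> substrate=1 bound=4 product=1
t=5: arr=3 -> substrate=4 bound=4 product=1
t=6: arr=2 -> substrate=6 bound=4 product=1
t=7: arr=2 -> substrate=5 bound=4 product=4
t=8: arr=0 -> substrate=4 bound=4 product=5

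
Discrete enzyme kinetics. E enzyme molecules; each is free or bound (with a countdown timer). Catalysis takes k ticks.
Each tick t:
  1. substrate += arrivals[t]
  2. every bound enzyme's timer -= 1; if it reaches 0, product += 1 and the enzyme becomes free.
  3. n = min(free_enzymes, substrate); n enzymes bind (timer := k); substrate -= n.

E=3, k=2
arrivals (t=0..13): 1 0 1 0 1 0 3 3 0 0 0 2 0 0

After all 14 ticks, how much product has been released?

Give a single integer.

t=0: arr=1 -> substrate=0 bound=1 product=0
t=1: arr=0 -> substrate=0 bound=1 product=0
t=2: arr=1 -> substrate=0 bound=1 product=1
t=3: arr=0 -> substrate=0 bound=1 product=1
t=4: arr=1 -> substrate=0 bound=1 product=2
t=5: arr=0 -> substrate=0 bound=1 product=2
t=6: arr=3 -> substrate=0 bound=3 product=3
t=7: arr=3 -> substrate=3 bound=3 product=3
t=8: arr=0 -> substrate=0 bound=3 product=6
t=9: arr=0 -> substrate=0 bound=3 product=6
t=10: arr=0 -> substrate=0 bound=0 product=9
t=11: arr=2 -> substrate=0 bound=2 product=9
t=12: arr=0 -> substrate=0 bound=2 product=9
t=13: arr=0 -> substrate=0 bound=0 product=11

Answer: 11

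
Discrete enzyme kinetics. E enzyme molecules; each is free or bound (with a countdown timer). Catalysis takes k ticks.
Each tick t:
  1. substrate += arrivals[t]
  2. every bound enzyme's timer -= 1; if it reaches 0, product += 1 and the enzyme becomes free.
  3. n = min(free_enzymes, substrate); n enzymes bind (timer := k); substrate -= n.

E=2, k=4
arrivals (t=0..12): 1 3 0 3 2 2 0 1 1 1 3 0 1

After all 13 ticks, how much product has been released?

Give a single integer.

t=0: arr=1 -> substrate=0 bound=1 product=0
t=1: arr=3 -> substrate=2 bound=2 product=0
t=2: arr=0 -> substrate=2 bound=2 product=0
t=3: arr=3 -> substrate=5 bound=2 product=0
t=4: arr=2 -> substrate=6 bound=2 product=1
t=5: arr=2 -> substrate=7 bound=2 product=2
t=6: arr=0 -> substrate=7 bound=2 product=2
t=7: arr=1 -> substrate=8 bound=2 product=2
t=8: arr=1 -> substrate=8 bound=2 product=3
t=9: arr=1 -> substrate=8 bound=2 product=4
t=10: arr=3 -> substrate=11 bound=2 product=4
t=11: arr=0 -> substrate=11 bound=2 product=4
t=12: arr=1 -> substrate=11 bound=2 product=5

Answer: 5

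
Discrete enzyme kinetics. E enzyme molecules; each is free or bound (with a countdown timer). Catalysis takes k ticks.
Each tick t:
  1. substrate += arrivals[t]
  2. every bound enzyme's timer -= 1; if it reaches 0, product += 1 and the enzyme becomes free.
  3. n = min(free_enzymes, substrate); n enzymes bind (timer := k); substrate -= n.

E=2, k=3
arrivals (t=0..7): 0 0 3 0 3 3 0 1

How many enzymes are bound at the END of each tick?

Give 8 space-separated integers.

Answer: 0 0 2 2 2 2 2 2

Derivation:
t=0: arr=0 -> substrate=0 bound=0 product=0
t=1: arr=0 -> substrate=0 bound=0 product=0
t=2: arr=3 -> substrate=1 bound=2 product=0
t=3: arr=0 -> substrate=1 bound=2 product=0
t=4: arr=3 -> substrate=4 bound=2 product=0
t=5: arr=3 -> substrate=5 bound=2 product=2
t=6: arr=0 -> substrate=5 bound=2 product=2
t=7: arr=1 -> substrate=6 bound=2 product=2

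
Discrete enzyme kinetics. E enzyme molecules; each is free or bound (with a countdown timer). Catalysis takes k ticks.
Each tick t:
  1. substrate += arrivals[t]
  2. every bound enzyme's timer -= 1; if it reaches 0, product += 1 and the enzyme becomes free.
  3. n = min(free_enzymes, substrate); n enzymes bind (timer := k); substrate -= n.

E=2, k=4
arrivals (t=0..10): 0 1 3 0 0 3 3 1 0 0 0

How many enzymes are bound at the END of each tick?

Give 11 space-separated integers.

Answer: 0 1 2 2 2 2 2 2 2 2 2

Derivation:
t=0: arr=0 -> substrate=0 bound=0 product=0
t=1: arr=1 -> substrate=0 bound=1 product=0
t=2: arr=3 -> substrate=2 bound=2 product=0
t=3: arr=0 -> substrate=2 bound=2 product=0
t=4: arr=0 -> substrate=2 bound=2 product=0
t=5: arr=3 -> substrate=4 bound=2 product=1
t=6: arr=3 -> substrate=6 bound=2 product=2
t=7: arr=1 -> substrate=7 bound=2 product=2
t=8: arr=0 -> substrate=7 bound=2 product=2
t=9: arr=0 -> substrate=6 bound=2 product=3
t=10: arr=0 -> substrate=5 bound=2 product=4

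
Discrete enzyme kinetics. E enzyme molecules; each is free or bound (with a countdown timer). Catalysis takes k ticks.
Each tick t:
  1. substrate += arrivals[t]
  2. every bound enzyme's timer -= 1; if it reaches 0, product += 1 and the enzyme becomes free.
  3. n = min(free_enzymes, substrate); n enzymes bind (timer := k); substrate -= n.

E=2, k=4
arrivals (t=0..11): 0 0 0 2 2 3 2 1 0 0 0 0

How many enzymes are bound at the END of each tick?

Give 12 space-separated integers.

Answer: 0 0 0 2 2 2 2 2 2 2 2 2

Derivation:
t=0: arr=0 -> substrate=0 bound=0 product=0
t=1: arr=0 -> substrate=0 bound=0 product=0
t=2: arr=0 -> substrate=0 bound=0 product=0
t=3: arr=2 -> substrate=0 bound=2 product=0
t=4: arr=2 -> substrate=2 bound=2 product=0
t=5: arr=3 -> substrate=5 bound=2 product=0
t=6: arr=2 -> substrate=7 bound=2 product=0
t=7: arr=1 -> substrate=6 bound=2 product=2
t=8: arr=0 -> substrate=6 bound=2 product=2
t=9: arr=0 -> substrate=6 bound=2 product=2
t=10: arr=0 -> substrate=6 bound=2 product=2
t=11: arr=0 -> substrate=4 bound=2 product=4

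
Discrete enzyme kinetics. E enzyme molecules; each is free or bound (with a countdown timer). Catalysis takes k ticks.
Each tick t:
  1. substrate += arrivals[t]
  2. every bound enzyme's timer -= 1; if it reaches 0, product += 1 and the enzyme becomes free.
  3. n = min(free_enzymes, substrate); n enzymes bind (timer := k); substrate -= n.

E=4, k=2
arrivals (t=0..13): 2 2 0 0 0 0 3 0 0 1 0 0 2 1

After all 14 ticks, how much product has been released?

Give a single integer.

Answer: 8

Derivation:
t=0: arr=2 -> substrate=0 bound=2 product=0
t=1: arr=2 -> substrate=0 bound=4 product=0
t=2: arr=0 -> substrate=0 bound=2 product=2
t=3: arr=0 -> substrate=0 bound=0 product=4
t=4: arr=0 -> substrate=0 bound=0 product=4
t=5: arr=0 -> substrate=0 bound=0 product=4
t=6: arr=3 -> substrate=0 bound=3 product=4
t=7: arr=0 -> substrate=0 bound=3 product=4
t=8: arr=0 -> substrate=0 bound=0 product=7
t=9: arr=1 -> substrate=0 bound=1 product=7
t=10: arr=0 -> substrate=0 bound=1 product=7
t=11: arr=0 -> substrate=0 bound=0 product=8
t=12: arr=2 -> substrate=0 bound=2 product=8
t=13: arr=1 -> substrate=0 bound=3 product=8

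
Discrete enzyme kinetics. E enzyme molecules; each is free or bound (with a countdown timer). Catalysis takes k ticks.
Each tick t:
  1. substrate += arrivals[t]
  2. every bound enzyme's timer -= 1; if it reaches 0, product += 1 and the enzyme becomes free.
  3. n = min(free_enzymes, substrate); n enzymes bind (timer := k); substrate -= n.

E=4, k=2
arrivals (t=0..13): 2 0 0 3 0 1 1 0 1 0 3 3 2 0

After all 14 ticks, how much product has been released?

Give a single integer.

t=0: arr=2 -> substrate=0 bound=2 product=0
t=1: arr=0 -> substrate=0 bound=2 product=0
t=2: arr=0 -> substrate=0 bound=0 product=2
t=3: arr=3 -> substrate=0 bound=3 product=2
t=4: arr=0 -> substrate=0 bound=3 product=2
t=5: arr=1 -> substrate=0 bound=1 product=5
t=6: arr=1 -> substrate=0 bound=2 product=5
t=7: arr=0 -> substrate=0 bound=1 product=6
t=8: arr=1 -> substrate=0 bound=1 product=7
t=9: arr=0 -> substrate=0 bound=1 product=7
t=10: arr=3 -> substrate=0 bound=3 product=8
t=11: arr=3 -> substrate=2 bound=4 product=8
t=12: arr=2 -> substrate=1 bound=4 product=11
t=13: arr=0 -> substrate=0 bound=4 product=12

Answer: 12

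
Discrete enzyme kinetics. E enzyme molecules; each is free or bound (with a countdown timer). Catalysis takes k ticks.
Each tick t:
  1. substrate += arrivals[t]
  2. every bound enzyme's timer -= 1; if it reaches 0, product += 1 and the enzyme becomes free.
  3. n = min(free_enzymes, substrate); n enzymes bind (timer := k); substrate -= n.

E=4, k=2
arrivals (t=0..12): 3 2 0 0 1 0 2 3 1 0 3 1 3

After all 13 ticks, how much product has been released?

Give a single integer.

Answer: 15

Derivation:
t=0: arr=3 -> substrate=0 bound=3 product=0
t=1: arr=2 -> substrate=1 bound=4 product=0
t=2: arr=0 -> substrate=0 bound=2 product=3
t=3: arr=0 -> substrate=0 bound=1 product=4
t=4: arr=1 -> substrate=0 bound=1 product=5
t=5: arr=0 -> substrate=0 bound=1 product=5
t=6: arr=2 -> substrate=0 bound=2 product=6
t=7: arr=3 -> substrate=1 bound=4 product=6
t=8: arr=1 -> substrate=0 bound=4 product=8
t=9: arr=0 -> substrate=0 bound=2 product=10
t=10: arr=3 -> substrate=0 bound=3 product=12
t=11: arr=1 -> substrate=0 bound=4 product=12
t=12: arr=3 -> substrate=0 bound=4 product=15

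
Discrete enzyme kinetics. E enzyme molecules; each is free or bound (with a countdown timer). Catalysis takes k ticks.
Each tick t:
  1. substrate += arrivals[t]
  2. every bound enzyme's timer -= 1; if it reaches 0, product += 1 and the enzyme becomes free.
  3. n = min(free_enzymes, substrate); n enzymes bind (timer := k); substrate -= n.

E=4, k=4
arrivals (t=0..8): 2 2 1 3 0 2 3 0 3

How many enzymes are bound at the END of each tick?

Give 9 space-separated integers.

Answer: 2 4 4 4 4 4 4 4 4

Derivation:
t=0: arr=2 -> substrate=0 bound=2 product=0
t=1: arr=2 -> substrate=0 bound=4 product=0
t=2: arr=1 -> substrate=1 bound=4 product=0
t=3: arr=3 -> substrate=4 bound=4 product=0
t=4: arr=0 -> substrate=2 bound=4 product=2
t=5: arr=2 -> substrate=2 bound=4 product=4
t=6: arr=3 -> substrate=5 bound=4 product=4
t=7: arr=0 -> substrate=5 bound=4 product=4
t=8: arr=3 -> substrate=6 bound=4 product=6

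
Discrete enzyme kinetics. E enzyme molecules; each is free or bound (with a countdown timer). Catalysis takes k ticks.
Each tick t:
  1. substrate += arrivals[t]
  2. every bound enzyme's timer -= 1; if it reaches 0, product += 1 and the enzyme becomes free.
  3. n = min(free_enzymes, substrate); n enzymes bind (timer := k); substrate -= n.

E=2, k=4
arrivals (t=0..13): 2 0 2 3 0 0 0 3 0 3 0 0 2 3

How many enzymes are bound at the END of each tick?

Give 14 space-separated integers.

Answer: 2 2 2 2 2 2 2 2 2 2 2 2 2 2

Derivation:
t=0: arr=2 -> substrate=0 bound=2 product=0
t=1: arr=0 -> substrate=0 bound=2 product=0
t=2: arr=2 -> substrate=2 bound=2 product=0
t=3: arr=3 -> substrate=5 bound=2 product=0
t=4: arr=0 -> substrate=3 bound=2 product=2
t=5: arr=0 -> substrate=3 bound=2 product=2
t=6: arr=0 -> substrate=3 bound=2 product=2
t=7: arr=3 -> substrate=6 bound=2 product=2
t=8: arr=0 -> substrate=4 bound=2 product=4
t=9: arr=3 -> substrate=7 bound=2 product=4
t=10: arr=0 -> substrate=7 bound=2 product=4
t=11: arr=0 -> substrate=7 bound=2 product=4
t=12: arr=2 -> substrate=7 bound=2 product=6
t=13: arr=3 -> substrate=10 bound=2 product=6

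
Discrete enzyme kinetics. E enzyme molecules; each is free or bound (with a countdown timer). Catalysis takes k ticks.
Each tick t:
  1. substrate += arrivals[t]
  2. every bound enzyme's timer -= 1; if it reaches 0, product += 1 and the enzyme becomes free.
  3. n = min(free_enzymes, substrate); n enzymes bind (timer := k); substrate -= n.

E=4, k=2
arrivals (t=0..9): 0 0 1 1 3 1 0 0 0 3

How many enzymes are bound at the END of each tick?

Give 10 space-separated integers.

t=0: arr=0 -> substrate=0 bound=0 product=0
t=1: arr=0 -> substrate=0 bound=0 product=0
t=2: arr=1 -> substrate=0 bound=1 product=0
t=3: arr=1 -> substrate=0 bound=2 product=0
t=4: arr=3 -> substrate=0 bound=4 product=1
t=5: arr=1 -> substrate=0 bound=4 product=2
t=6: arr=0 -> substrate=0 bound=1 product=5
t=7: arr=0 -> substrate=0 bound=0 product=6
t=8: arr=0 -> substrate=0 bound=0 product=6
t=9: arr=3 -> substrate=0 bound=3 product=6

Answer: 0 0 1 2 4 4 1 0 0 3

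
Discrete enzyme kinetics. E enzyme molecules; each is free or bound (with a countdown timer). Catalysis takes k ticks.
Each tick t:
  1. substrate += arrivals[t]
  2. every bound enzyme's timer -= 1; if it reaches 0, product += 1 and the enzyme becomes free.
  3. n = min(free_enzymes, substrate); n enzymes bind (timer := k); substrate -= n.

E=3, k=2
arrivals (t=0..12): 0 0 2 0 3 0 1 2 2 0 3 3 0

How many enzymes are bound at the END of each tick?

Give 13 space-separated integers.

t=0: arr=0 -> substrate=0 bound=0 product=0
t=1: arr=0 -> substrate=0 bound=0 product=0
t=2: arr=2 -> substrate=0 bound=2 product=0
t=3: arr=0 -> substrate=0 bound=2 product=0
t=4: arr=3 -> substrate=0 bound=3 product=2
t=5: arr=0 -> substrate=0 bound=3 product=2
t=6: arr=1 -> substrate=0 bound=1 product=5
t=7: arr=2 -> substrate=0 bound=3 product=5
t=8: arr=2 -> substrate=1 bound=3 product=6
t=9: arr=0 -> substrate=0 bound=2 product=8
t=10: arr=3 -> substrate=1 bound=3 product=9
t=11: arr=3 -> substrate=3 bound=3 product=10
t=12: arr=0 -> substrate=1 bound=3 product=12

Answer: 0 0 2 2 3 3 1 3 3 2 3 3 3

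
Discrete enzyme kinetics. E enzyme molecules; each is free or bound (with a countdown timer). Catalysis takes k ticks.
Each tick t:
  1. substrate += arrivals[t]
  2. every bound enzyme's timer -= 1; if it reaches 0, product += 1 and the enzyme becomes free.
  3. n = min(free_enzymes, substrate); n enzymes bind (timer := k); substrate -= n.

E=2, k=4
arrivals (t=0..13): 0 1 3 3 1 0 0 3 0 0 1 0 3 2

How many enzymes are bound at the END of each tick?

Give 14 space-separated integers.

t=0: arr=0 -> substrate=0 bound=0 product=0
t=1: arr=1 -> substrate=0 bound=1 product=0
t=2: arr=3 -> substrate=2 bound=2 product=0
t=3: arr=3 -> substrate=5 bound=2 product=0
t=4: arr=1 -> substrate=6 bound=2 product=0
t=5: arr=0 -> substrate=5 bound=2 product=1
t=6: arr=0 -> substrate=4 bound=2 product=2
t=7: arr=3 -> substrate=7 bound=2 product=2
t=8: arr=0 -> substrate=7 bound=2 product=2
t=9: arr=0 -> substrate=6 bound=2 product=3
t=10: arr=1 -> substrate=6 bound=2 product=4
t=11: arr=0 -> substrate=6 bound=2 product=4
t=12: arr=3 -> substrate=9 bound=2 product=4
t=13: arr=2 -> substrate=10 bound=2 product=5

Answer: 0 1 2 2 2 2 2 2 2 2 2 2 2 2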